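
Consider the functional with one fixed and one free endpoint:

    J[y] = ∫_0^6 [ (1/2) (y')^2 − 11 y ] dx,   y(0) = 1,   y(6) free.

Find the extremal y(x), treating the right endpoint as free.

The Lagrangian L = (1/2) (y')^2 − 11 y gives
    ∂L/∂y = −11,   ∂L/∂y' = y'.
Euler-Lagrange: d/dx(y') − (−11) = 0, i.e. y'' + 11 = 0, so
    y(x) = −(11/2) x^2 + C1 x + C2.
Fixed left endpoint y(0) = 1 ⇒ C2 = 1.
The right endpoint x = 6 is free, so the natural (transversality) condition is ∂L/∂y' |_{x=6} = 0, i.e. y'(6) = 0.
Compute y'(x) = −11 x + C1, so y'(6) = −66 + C1 = 0 ⇒ C1 = 66.
Therefore the extremal is
    y(x) = −(11/2) x^2 + 66 x + 1.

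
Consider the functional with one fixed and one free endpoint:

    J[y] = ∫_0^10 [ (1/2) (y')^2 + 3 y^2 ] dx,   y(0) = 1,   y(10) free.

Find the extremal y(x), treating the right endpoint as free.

The Lagrangian L = (1/2) (y')^2 + 3 y^2 gives
    ∂L/∂y = 6 y,   ∂L/∂y' = y'.
Euler-Lagrange: y'' − 6 y = 0.
With k = sqrt(6), the general solution is
    y(x) = A cosh(sqrt(6) x) + B sinh(sqrt(6) x).
Fixed left endpoint y(0) = 1 ⇒ A = 1.
The right endpoint x = 10 is free, so the natural (transversality) condition is ∂L/∂y' |_{x=10} = 0, i.e. y'(10) = 0.
Compute y'(x) = A k sinh(k x) + B k cosh(k x), so
    y'(10) = A k sinh(k·10) + B k cosh(k·10) = 0
    ⇒ B = −A tanh(k·10) = − tanh(sqrt(6)·10).
Therefore the extremal is
    y(x) = cosh(sqrt(6) x) − tanh(sqrt(6)·10) sinh(sqrt(6) x).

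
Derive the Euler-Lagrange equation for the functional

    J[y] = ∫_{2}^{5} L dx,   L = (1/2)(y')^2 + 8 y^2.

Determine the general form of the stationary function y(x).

The Lagrangian is L = (1/2)(y')^2 + 8 y^2.
∂L/∂y = 16y.
∂L/∂y' = y'.
The Euler-Lagrange equation d/dx(∂L/∂y') − ∂L/∂y = 0 becomes:
    y'' - 16 y = 0
General solution: y(x) = A e^(4x) + B e^(-4x), where A and B are arbitrary constants fixed by the endpoint conditions.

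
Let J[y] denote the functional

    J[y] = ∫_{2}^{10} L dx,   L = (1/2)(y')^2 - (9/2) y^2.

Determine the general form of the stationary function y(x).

The Lagrangian is L = (1/2)(y')^2 - (9/2) y^2.
∂L/∂y = -9y.
∂L/∂y' = y'.
The Euler-Lagrange equation d/dx(∂L/∂y') − ∂L/∂y = 0 becomes:
    y'' + 9 y = 0
General solution: y(x) = A sin(3x) + B cos(3x), where A and B are arbitrary constants fixed by the endpoint conditions.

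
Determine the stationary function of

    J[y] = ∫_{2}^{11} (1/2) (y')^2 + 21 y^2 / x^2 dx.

The Lagrangian is L = (1/2) (y')^2 + 21 y^2 / x^2.
Compute ∂L/∂y = 42y/x^2, ∂L/∂y' = y'.
The Euler-Lagrange equation d/dx(∂L/∂y') − ∂L/∂y = 0 reduces to
    y'' − 42/x^2 · y = 0  (x > 0).
Its general solution is
    y(x) = A x^7 + B x^(-6),
with A, B fixed by the endpoint conditions.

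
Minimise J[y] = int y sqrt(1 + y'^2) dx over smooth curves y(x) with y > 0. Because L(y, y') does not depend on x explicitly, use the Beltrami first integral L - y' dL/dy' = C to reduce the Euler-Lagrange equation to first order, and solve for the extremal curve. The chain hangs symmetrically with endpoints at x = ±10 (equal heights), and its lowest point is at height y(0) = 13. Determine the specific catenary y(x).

The Lagrangian L(y, y') = y sqrt(1 + y'^2) has no explicit x dependence, so the Beltrami identity applies:
    L − y' ∂L/∂y' = C.
Compute ∂L/∂y' = y · y' / sqrt(1 + y'^2). Then
    L − y' ∂L/∂y'
    = y sqrt(1 + y'^2) − y · y'^2 / sqrt(1 + y'^2)
    = y (1 + y'^2 − y'^2) / sqrt(1 + y'^2)
    = y / sqrt(1 + y'^2) = C.
Squaring gives y^2 = C^2 (1 + y'^2), i.e.
    y'^2 = y^2 / C^2 − 1.
Separating variables,
    dy / sqrt(y^2 − C^2) = dx / C,
and integrating gives arccosh(y / C) = (x − a)/C, so
    y(x) = C cosh((x − a)/C),
the catenary. The constants C and a are fixed by the two endpoint conditions (and, for the hanging-chain problem, the length constraint selects C).
Now fit the given data. The endpoints x = ±10 are symmetric at equal height, so the catenary is even about its minimum: a = 0 and y(x) = C cosh(x/C). The lowest point is y(0) = C cosh(0) = C, and we are told y(0) = 13, so C = 13. Therefore
    y(x) = 13 cosh(x/13),
and at the endpoints
    y(±10) = 13 cosh(10/13).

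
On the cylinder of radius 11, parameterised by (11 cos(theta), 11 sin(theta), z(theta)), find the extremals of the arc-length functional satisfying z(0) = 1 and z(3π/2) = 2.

Parameterise the cylinder of radius R = 11 as
    r(θ) = (11 cos θ, 11 sin θ, z(θ)).
The arc-length element is
    ds = sqrt(121 + (dz/dθ)^2) dθ,
so the Lagrangian is L = sqrt(121 + z'^2).
L depends on z' only, not on z or θ, so ∂L/∂z = 0 and
    ∂L/∂z' = z' / sqrt(121 + z'^2).
The Euler-Lagrange equation gives
    d/dθ( z' / sqrt(121 + z'^2) ) = 0,
so z' is constant. Integrating once:
    z(θ) = a θ + b,
a helix on the cylinder (a straight line when the cylinder is unrolled). The constants a, b are determined by the endpoint conditions.
With endpoint conditions z(0) = 1 and z(3π/2) = 2: from z(0) = b we get b = 1, and a·3π/2 + 1 = 2 gives a = 2/(3π), so
    z(θ) = (2/(3π)) θ + 1.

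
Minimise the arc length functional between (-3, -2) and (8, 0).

Arc-length functional: J[y] = ∫ sqrt(1 + (y')^2) dx.
Lagrangian L = sqrt(1 + (y')^2) has no explicit y dependence, so ∂L/∂y = 0 and the Euler-Lagrange equation gives
    d/dx( y' / sqrt(1 + (y')^2) ) = 0  ⇒  y' / sqrt(1 + (y')^2) = const.
Hence y' is constant, so y(x) is affine.
Fitting the endpoints (-3, -2) and (8, 0):
    slope m = (0 − (-2)) / (8 − (-3)) = 2/11,
    intercept c = (-2) − m·(-3) = -16/11.
Extremal: y(x) = (2/11) x - 16/11.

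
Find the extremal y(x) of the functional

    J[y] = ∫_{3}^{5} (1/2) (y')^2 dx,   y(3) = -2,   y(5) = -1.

The Lagrangian is L = (1/2) (y')^2.
Compute ∂L/∂y = 0, ∂L/∂y' = y'.
The Euler-Lagrange equation d/dx(∂L/∂y') − ∂L/∂y = 0 reduces to
    y'' = 0.
Its general solution is
    y(x) = A x + B,
with A, B fixed by the endpoint conditions.
Applying the endpoint conditions y(3) = -2 and y(5) = -1: solve A·3 + B = -2 and A·5 + B = -1. Subtracting gives A(5 − 3) = -1 − -2, so A = 1/2, and B = -2 − A·3 = -7/2. Therefore
    y(x) = (1/2) x - 7/2.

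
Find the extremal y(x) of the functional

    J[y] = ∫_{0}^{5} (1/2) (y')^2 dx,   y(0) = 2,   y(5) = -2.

The Lagrangian is L = (1/2) (y')^2.
Compute ∂L/∂y = 0, ∂L/∂y' = y'.
The Euler-Lagrange equation d/dx(∂L/∂y') − ∂L/∂y = 0 reduces to
    y'' = 0.
Its general solution is
    y(x) = A x + B,
with A, B fixed by the endpoint conditions.
Applying the endpoint conditions y(0) = 2 and y(5) = -2: solve A·0 + B = 2 and A·5 + B = -2. Subtracting gives A(5 − 0) = -2 − 2, so A = -4/5, and B = 2 − A·0 = 2. Therefore
    y(x) = (-4/5) x + 2.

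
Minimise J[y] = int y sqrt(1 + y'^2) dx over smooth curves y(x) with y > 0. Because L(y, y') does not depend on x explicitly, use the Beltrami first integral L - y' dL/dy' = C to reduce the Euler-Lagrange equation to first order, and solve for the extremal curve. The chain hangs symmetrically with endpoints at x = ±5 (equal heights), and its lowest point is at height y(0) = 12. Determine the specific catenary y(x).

The Lagrangian L(y, y') = y sqrt(1 + y'^2) has no explicit x dependence, so the Beltrami identity applies:
    L − y' ∂L/∂y' = C.
Compute ∂L/∂y' = y · y' / sqrt(1 + y'^2). Then
    L − y' ∂L/∂y'
    = y sqrt(1 + y'^2) − y · y'^2 / sqrt(1 + y'^2)
    = y (1 + y'^2 − y'^2) / sqrt(1 + y'^2)
    = y / sqrt(1 + y'^2) = C.
Squaring gives y^2 = C^2 (1 + y'^2), i.e.
    y'^2 = y^2 / C^2 − 1.
Separating variables,
    dy / sqrt(y^2 − C^2) = dx / C,
and integrating gives arccosh(y / C) = (x − a)/C, so
    y(x) = C cosh((x − a)/C),
the catenary. The constants C and a are fixed by the two endpoint conditions (and, for the hanging-chain problem, the length constraint selects C).
Now fit the given data. The endpoints x = ±5 are symmetric at equal height, so the catenary is even about its minimum: a = 0 and y(x) = C cosh(x/C). The lowest point is y(0) = C cosh(0) = C, and we are told y(0) = 12, so C = 12. Therefore
    y(x) = 12 cosh(x/12),
and at the endpoints
    y(±5) = 12 cosh(5/12).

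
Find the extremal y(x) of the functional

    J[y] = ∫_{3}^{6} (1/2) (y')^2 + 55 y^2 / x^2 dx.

The Lagrangian is L = (1/2) (y')^2 + 55 y^2 / x^2.
Compute ∂L/∂y = 110y/x^2, ∂L/∂y' = y'.
The Euler-Lagrange equation d/dx(∂L/∂y') − ∂L/∂y = 0 reduces to
    y'' − 110/x^2 · y = 0  (x > 0).
Its general solution is
    y(x) = A x^11 + B x^(-10),
with A, B fixed by the endpoint conditions.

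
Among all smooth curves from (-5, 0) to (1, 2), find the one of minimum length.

Arc-length functional: J[y] = ∫ sqrt(1 + (y')^2) dx.
Lagrangian L = sqrt(1 + (y')^2) has no explicit y dependence, so ∂L/∂y = 0 and the Euler-Lagrange equation gives
    d/dx( y' / sqrt(1 + (y')^2) ) = 0  ⇒  y' / sqrt(1 + (y')^2) = const.
Hence y' is constant, so y(x) is affine.
Fitting the endpoints (-5, 0) and (1, 2):
    slope m = (2 − 0) / (1 − (-5)) = 1/3,
    intercept c = 0 − m·(-5) = 5/3.
Extremal: y(x) = (1/3) x + 5/3.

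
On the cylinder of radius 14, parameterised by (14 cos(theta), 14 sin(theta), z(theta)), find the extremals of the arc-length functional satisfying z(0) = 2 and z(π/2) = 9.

Parameterise the cylinder of radius R = 14 as
    r(θ) = (14 cos θ, 14 sin θ, z(θ)).
The arc-length element is
    ds = sqrt(196 + (dz/dθ)^2) dθ,
so the Lagrangian is L = sqrt(196 + z'^2).
L depends on z' only, not on z or θ, so ∂L/∂z = 0 and
    ∂L/∂z' = z' / sqrt(196 + z'^2).
The Euler-Lagrange equation gives
    d/dθ( z' / sqrt(196 + z'^2) ) = 0,
so z' is constant. Integrating once:
    z(θ) = a θ + b,
a helix on the cylinder (a straight line when the cylinder is unrolled). The constants a, b are determined by the endpoint conditions.
With endpoint conditions z(0) = 2 and z(π/2) = 9: from z(0) = b we get b = 2, and a·π/2 + 2 = 9 gives a = 14/π, so
    z(θ) = (14/π) θ + 2.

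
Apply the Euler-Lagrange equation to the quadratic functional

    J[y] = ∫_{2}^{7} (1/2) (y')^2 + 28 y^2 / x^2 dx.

The Lagrangian is L = (1/2) (y')^2 + 28 y^2 / x^2.
Compute ∂L/∂y = 56y/x^2, ∂L/∂y' = y'.
The Euler-Lagrange equation d/dx(∂L/∂y') − ∂L/∂y = 0 reduces to
    y'' − 56/x^2 · y = 0  (x > 0).
Its general solution is
    y(x) = A x^8 + B x^(-7),
with A, B fixed by the endpoint conditions.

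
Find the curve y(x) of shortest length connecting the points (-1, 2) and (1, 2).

Arc-length functional: J[y] = ∫ sqrt(1 + (y')^2) dx.
Lagrangian L = sqrt(1 + (y')^2) has no explicit y dependence, so ∂L/∂y = 0 and the Euler-Lagrange equation gives
    d/dx( y' / sqrt(1 + (y')^2) ) = 0  ⇒  y' / sqrt(1 + (y')^2) = const.
Hence y' is constant, so y(x) is affine.
Fitting the endpoints (-1, 2) and (1, 2):
    slope m = (2 − 2) / (1 − (-1)) = 0,
    intercept c = 2 − m·(-1) = 2.
Extremal: y(x) = 2.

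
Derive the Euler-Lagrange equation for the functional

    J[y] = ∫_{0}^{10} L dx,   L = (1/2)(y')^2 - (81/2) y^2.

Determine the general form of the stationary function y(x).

The Lagrangian is L = (1/2)(y')^2 - (81/2) y^2.
∂L/∂y = -81y.
∂L/∂y' = y'.
The Euler-Lagrange equation d/dx(∂L/∂y') − ∂L/∂y = 0 becomes:
    y'' + 81 y = 0
General solution: y(x) = A sin(9x) + B cos(9x), where A and B are arbitrary constants fixed by the endpoint conditions.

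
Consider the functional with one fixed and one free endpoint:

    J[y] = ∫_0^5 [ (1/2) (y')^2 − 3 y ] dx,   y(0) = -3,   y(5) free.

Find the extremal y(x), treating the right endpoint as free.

The Lagrangian L = (1/2) (y')^2 − 3 y gives
    ∂L/∂y = −3,   ∂L/∂y' = y'.
Euler-Lagrange: d/dx(y') − (−3) = 0, i.e. y'' + 3 = 0, so
    y(x) = −(3/2) x^2 + C1 x + C2.
Fixed left endpoint y(0) = -3 ⇒ C2 = -3.
The right endpoint x = 5 is free, so the natural (transversality) condition is ∂L/∂y' |_{x=5} = 0, i.e. y'(5) = 0.
Compute y'(x) = −3 x + C1, so y'(5) = −15 + C1 = 0 ⇒ C1 = 15.
Therefore the extremal is
    y(x) = −(3/2) x^2 + 15 x − 3.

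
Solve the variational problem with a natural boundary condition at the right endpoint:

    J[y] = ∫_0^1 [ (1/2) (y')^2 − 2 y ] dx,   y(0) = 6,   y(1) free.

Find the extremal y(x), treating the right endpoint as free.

The Lagrangian L = (1/2) (y')^2 − 2 y gives
    ∂L/∂y = −2,   ∂L/∂y' = y'.
Euler-Lagrange: d/dx(y') − (−2) = 0, i.e. y'' + 2 = 0, so
    y(x) = −(2/2) x^2 + C1 x + C2.
Fixed left endpoint y(0) = 6 ⇒ C2 = 6.
The right endpoint x = 1 is free, so the natural (transversality) condition is ∂L/∂y' |_{x=1} = 0, i.e. y'(1) = 0.
Compute y'(x) = −2 x + C1, so y'(1) = −2 + C1 = 0 ⇒ C1 = 2.
Therefore the extremal is
    y(x) = −x^2 + 2 x + 6.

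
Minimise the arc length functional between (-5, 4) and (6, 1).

Arc-length functional: J[y] = ∫ sqrt(1 + (y')^2) dx.
Lagrangian L = sqrt(1 + (y')^2) has no explicit y dependence, so ∂L/∂y = 0 and the Euler-Lagrange equation gives
    d/dx( y' / sqrt(1 + (y')^2) ) = 0  ⇒  y' / sqrt(1 + (y')^2) = const.
Hence y' is constant, so y(x) is affine.
Fitting the endpoints (-5, 4) and (6, 1):
    slope m = (1 − 4) / (6 − (-5)) = -3/11,
    intercept c = 4 − m·(-5) = 29/11.
Extremal: y(x) = (-3/11) x + 29/11.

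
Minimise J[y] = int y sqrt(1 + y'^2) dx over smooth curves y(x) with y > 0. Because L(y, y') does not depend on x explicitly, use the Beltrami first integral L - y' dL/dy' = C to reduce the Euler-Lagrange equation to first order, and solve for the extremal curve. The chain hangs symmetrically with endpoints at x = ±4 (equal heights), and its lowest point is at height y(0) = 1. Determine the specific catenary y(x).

The Lagrangian L(y, y') = y sqrt(1 + y'^2) has no explicit x dependence, so the Beltrami identity applies:
    L − y' ∂L/∂y' = C.
Compute ∂L/∂y' = y · y' / sqrt(1 + y'^2). Then
    L − y' ∂L/∂y'
    = y sqrt(1 + y'^2) − y · y'^2 / sqrt(1 + y'^2)
    = y (1 + y'^2 − y'^2) / sqrt(1 + y'^2)
    = y / sqrt(1 + y'^2) = C.
Squaring gives y^2 = C^2 (1 + y'^2), i.e.
    y'^2 = y^2 / C^2 − 1.
Separating variables,
    dy / sqrt(y^2 − C^2) = dx / C,
and integrating gives arccosh(y / C) = (x − a)/C, so
    y(x) = C cosh((x − a)/C),
the catenary. The constants C and a are fixed by the two endpoint conditions (and, for the hanging-chain problem, the length constraint selects C).
Now fit the given data. The endpoints x = ±4 are symmetric at equal height, so the catenary is even about its minimum: a = 0 and y(x) = C cosh(x/C). The lowest point is y(0) = C cosh(0) = C, and we are told y(0) = 1, so C = 1. Therefore
    y(x) = cosh(x),
and at the endpoints
    y(±4) = cosh(4).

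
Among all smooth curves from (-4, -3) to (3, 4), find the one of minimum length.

Arc-length functional: J[y] = ∫ sqrt(1 + (y')^2) dx.
Lagrangian L = sqrt(1 + (y')^2) has no explicit y dependence, so ∂L/∂y = 0 and the Euler-Lagrange equation gives
    d/dx( y' / sqrt(1 + (y')^2) ) = 0  ⇒  y' / sqrt(1 + (y')^2) = const.
Hence y' is constant, so y(x) is affine.
Fitting the endpoints (-4, -3) and (3, 4):
    slope m = (4 − (-3)) / (3 − (-4)) = 1,
    intercept c = (-3) − m·(-4) = 1.
Extremal: y(x) = x + 1.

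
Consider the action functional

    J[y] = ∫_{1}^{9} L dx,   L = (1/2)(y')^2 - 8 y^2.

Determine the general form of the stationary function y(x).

The Lagrangian is L = (1/2)(y')^2 - 8 y^2.
∂L/∂y = -16y.
∂L/∂y' = y'.
The Euler-Lagrange equation d/dx(∂L/∂y') − ∂L/∂y = 0 becomes:
    y'' + 16 y = 0
General solution: y(x) = A sin(4x) + B cos(4x), where A and B are arbitrary constants fixed by the endpoint conditions.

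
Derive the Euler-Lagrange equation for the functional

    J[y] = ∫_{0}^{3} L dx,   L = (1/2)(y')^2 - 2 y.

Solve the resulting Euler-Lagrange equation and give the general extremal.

The Lagrangian is L = (1/2)(y')^2 - 2 y.
∂L/∂y = -2.
∂L/∂y' = y'.
The Euler-Lagrange equation d/dx(∂L/∂y') − ∂L/∂y = 0 becomes:
    y'' + 2 = 0
General solution: y(x) = -x^2 + A x + B, where A and B are arbitrary constants fixed by the endpoint conditions.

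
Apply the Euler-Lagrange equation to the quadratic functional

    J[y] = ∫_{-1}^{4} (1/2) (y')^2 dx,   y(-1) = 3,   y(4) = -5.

The Lagrangian is L = (1/2) (y')^2.
Compute ∂L/∂y = 0, ∂L/∂y' = y'.
The Euler-Lagrange equation d/dx(∂L/∂y') − ∂L/∂y = 0 reduces to
    y'' = 0.
Its general solution is
    y(x) = A x + B,
with A, B fixed by the endpoint conditions.
Applying the endpoint conditions y(-1) = 3 and y(4) = -5: solve A·-1 + B = 3 and A·4 + B = -5. Subtracting gives A(4 − -1) = -5 − 3, so A = -8/5, and B = 3 − A·-1 = 7/5. Therefore
    y(x) = (-8/5) x + 7/5.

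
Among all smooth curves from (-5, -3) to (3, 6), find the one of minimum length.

Arc-length functional: J[y] = ∫ sqrt(1 + (y')^2) dx.
Lagrangian L = sqrt(1 + (y')^2) has no explicit y dependence, so ∂L/∂y = 0 and the Euler-Lagrange equation gives
    d/dx( y' / sqrt(1 + (y')^2) ) = 0  ⇒  y' / sqrt(1 + (y')^2) = const.
Hence y' is constant, so y(x) is affine.
Fitting the endpoints (-5, -3) and (3, 6):
    slope m = (6 − (-3)) / (3 − (-5)) = 9/8,
    intercept c = (-3) − m·(-5) = 21/8.
Extremal: y(x) = (9/8) x + 21/8.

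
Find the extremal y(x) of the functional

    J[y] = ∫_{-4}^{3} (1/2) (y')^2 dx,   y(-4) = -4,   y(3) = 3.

The Lagrangian is L = (1/2) (y')^2.
Compute ∂L/∂y = 0, ∂L/∂y' = y'.
The Euler-Lagrange equation d/dx(∂L/∂y') − ∂L/∂y = 0 reduces to
    y'' = 0.
Its general solution is
    y(x) = A x + B,
with A, B fixed by the endpoint conditions.
Applying the endpoint conditions y(-4) = -4 and y(3) = 3: solve A·-4 + B = -4 and A·3 + B = 3. Subtracting gives A(3 − -4) = 3 − -4, so A = 1, and B = -4 − A·-4 = 0. Therefore
    y(x) = x.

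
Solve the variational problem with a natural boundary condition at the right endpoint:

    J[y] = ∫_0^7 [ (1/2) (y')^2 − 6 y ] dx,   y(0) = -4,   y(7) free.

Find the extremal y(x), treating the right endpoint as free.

The Lagrangian L = (1/2) (y')^2 − 6 y gives
    ∂L/∂y = −6,   ∂L/∂y' = y'.
Euler-Lagrange: d/dx(y') − (−6) = 0, i.e. y'' + 6 = 0, so
    y(x) = −(6/2) x^2 + C1 x + C2.
Fixed left endpoint y(0) = -4 ⇒ C2 = -4.
The right endpoint x = 7 is free, so the natural (transversality) condition is ∂L/∂y' |_{x=7} = 0, i.e. y'(7) = 0.
Compute y'(x) = −6 x + C1, so y'(7) = −42 + C1 = 0 ⇒ C1 = 42.
Therefore the extremal is
    y(x) = −3 x^2 + 42 x − 4.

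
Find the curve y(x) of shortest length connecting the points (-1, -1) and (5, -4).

Arc-length functional: J[y] = ∫ sqrt(1 + (y')^2) dx.
Lagrangian L = sqrt(1 + (y')^2) has no explicit y dependence, so ∂L/∂y = 0 and the Euler-Lagrange equation gives
    d/dx( y' / sqrt(1 + (y')^2) ) = 0  ⇒  y' / sqrt(1 + (y')^2) = const.
Hence y' is constant, so y(x) is affine.
Fitting the endpoints (-1, -1) and (5, -4):
    slope m = ((-4) − (-1)) / (5 − (-1)) = -1/2,
    intercept c = (-1) − m·(-1) = -3/2.
Extremal: y(x) = (-1/2) x - 3/2.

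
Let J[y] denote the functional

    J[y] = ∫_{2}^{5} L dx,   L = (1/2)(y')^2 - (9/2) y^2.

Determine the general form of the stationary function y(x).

The Lagrangian is L = (1/2)(y')^2 - (9/2) y^2.
∂L/∂y = -9y.
∂L/∂y' = y'.
The Euler-Lagrange equation d/dx(∂L/∂y') − ∂L/∂y = 0 becomes:
    y'' + 9 y = 0
General solution: y(x) = A sin(3x) + B cos(3x), where A and B are arbitrary constants fixed by the endpoint conditions.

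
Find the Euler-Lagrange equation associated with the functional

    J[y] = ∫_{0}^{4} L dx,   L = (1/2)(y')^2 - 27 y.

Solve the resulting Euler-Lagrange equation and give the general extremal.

The Lagrangian is L = (1/2)(y')^2 - 27 y.
∂L/∂y = -27.
∂L/∂y' = y'.
The Euler-Lagrange equation d/dx(∂L/∂y') − ∂L/∂y = 0 becomes:
    y'' + 27 = 0
General solution: y(x) = -(27/2) x^2 + A x + B, where A and B are arbitrary constants fixed by the endpoint conditions.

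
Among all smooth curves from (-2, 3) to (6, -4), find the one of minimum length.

Arc-length functional: J[y] = ∫ sqrt(1 + (y')^2) dx.
Lagrangian L = sqrt(1 + (y')^2) has no explicit y dependence, so ∂L/∂y = 0 and the Euler-Lagrange equation gives
    d/dx( y' / sqrt(1 + (y')^2) ) = 0  ⇒  y' / sqrt(1 + (y')^2) = const.
Hence y' is constant, so y(x) is affine.
Fitting the endpoints (-2, 3) and (6, -4):
    slope m = ((-4) − 3) / (6 − (-2)) = -7/8,
    intercept c = 3 − m·(-2) = 5/4.
Extremal: y(x) = (-7/8) x + 5/4.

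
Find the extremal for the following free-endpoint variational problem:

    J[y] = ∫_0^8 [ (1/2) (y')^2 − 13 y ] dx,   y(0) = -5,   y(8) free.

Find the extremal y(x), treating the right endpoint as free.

The Lagrangian L = (1/2) (y')^2 − 13 y gives
    ∂L/∂y = −13,   ∂L/∂y' = y'.
Euler-Lagrange: d/dx(y') − (−13) = 0, i.e. y'' + 13 = 0, so
    y(x) = −(13/2) x^2 + C1 x + C2.
Fixed left endpoint y(0) = -5 ⇒ C2 = -5.
The right endpoint x = 8 is free, so the natural (transversality) condition is ∂L/∂y' |_{x=8} = 0, i.e. y'(8) = 0.
Compute y'(x) = −13 x + C1, so y'(8) = −104 + C1 = 0 ⇒ C1 = 104.
Therefore the extremal is
    y(x) = −(13/2) x^2 + 104 x − 5.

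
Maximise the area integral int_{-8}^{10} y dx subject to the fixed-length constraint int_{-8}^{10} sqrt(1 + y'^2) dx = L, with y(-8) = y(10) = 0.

Set up the augmented Lagrangian using a multiplier λ for the length constraint:
    F(y, y') = y − λ sqrt(1 + y'^2).
F has no explicit x dependence, so the Beltrami identity yields a first integral
    F − y' ∂F/∂y' = C.
Compute ∂F/∂y' = −λ y' / sqrt(1 + y'^2). Then
    y − λ sqrt(1 + y'^2) + λ y'^2 / sqrt(1 + y'^2) = C
    ⇒  y − λ / sqrt(1 + y'^2) = C.
Solving for y' and integrating gives
    (x − a)^2 + (y − b)^2 = λ^2,
a circular arc of radius λ. The constants a, b are determined by the endpoint conditions y(-8) = y(10) = 0, and λ is fixed implicitly by the length constraint
    ∫_{-8}^{10} sqrt(1 + y'^2) dx = L.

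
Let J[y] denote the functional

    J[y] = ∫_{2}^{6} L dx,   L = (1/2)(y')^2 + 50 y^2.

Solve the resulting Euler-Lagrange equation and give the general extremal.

The Lagrangian is L = (1/2)(y')^2 + 50 y^2.
∂L/∂y = 100y.
∂L/∂y' = y'.
The Euler-Lagrange equation d/dx(∂L/∂y') − ∂L/∂y = 0 becomes:
    y'' - 100 y = 0
General solution: y(x) = A e^(10x) + B e^(-10x), where A and B are arbitrary constants fixed by the endpoint conditions.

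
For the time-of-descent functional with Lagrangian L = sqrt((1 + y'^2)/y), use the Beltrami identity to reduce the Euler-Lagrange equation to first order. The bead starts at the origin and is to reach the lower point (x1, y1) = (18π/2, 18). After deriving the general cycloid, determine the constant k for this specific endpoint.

The Lagrangian L = sqrt((1 + y'^2) / y) has no explicit x dependence, so the Beltrami identity applies:
    L − y' ∂L/∂y' = C.
Compute ∂L/∂y' = y' / sqrt(y (1 + y'^2)).
Substitute:
    sqrt((1 + y'^2)/y) − y'·y' / sqrt(y (1 + y'^2))
    = (1 + y'^2) / sqrt(y (1 + y'^2)) − y'^2 / sqrt(y (1 + y'^2))
    = 1 / sqrt(y (1 + y'^2)) = C.
Squaring and rearranging gives the first integral
    y (1 + y'^2) = 1/C^2 =: k   (constant).
Solving this first-order ODE by the substitution
    y = (k/2)(1 − cos θ)
yields the cycloid parameterisation
    x(θ) = (k/2)(θ − sin θ),   y(θ) = (k/2)(1 − cos θ).
The constant k is fixed by the endpoint condition.
Now fit the given lower endpoint (x1, y1) = (18π/2, 18). At the bottom of the first arch (θ = π), the parametric equations give
    y(π) = (k/2)(1 − cos π) = k,
    x(π) = (k/2)(π − sin π) = kπ/2.
Matching y(π) = 18 gives k = 18, consistent with x(π) = 18π/2. Therefore the specific cycloid is
    x(θ) = (18/2)(θ − sin θ),   y(θ) = (18/2)(1 − cos θ).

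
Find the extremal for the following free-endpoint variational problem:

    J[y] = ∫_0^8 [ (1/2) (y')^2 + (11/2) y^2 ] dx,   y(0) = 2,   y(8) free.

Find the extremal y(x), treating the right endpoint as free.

The Lagrangian L = (1/2) (y')^2 + (11/2) y^2 gives
    ∂L/∂y = 11 y,   ∂L/∂y' = y'.
Euler-Lagrange: y'' − 11 y = 0.
With k = sqrt(11), the general solution is
    y(x) = A cosh(sqrt(11) x) + B sinh(sqrt(11) x).
Fixed left endpoint y(0) = 2 ⇒ A = 2.
The right endpoint x = 8 is free, so the natural (transversality) condition is ∂L/∂y' |_{x=8} = 0, i.e. y'(8) = 0.
Compute y'(x) = A k sinh(k x) + B k cosh(k x), so
    y'(8) = A k sinh(k·8) + B k cosh(k·8) = 0
    ⇒ B = −A tanh(k·8) = − 2 tanh(sqrt(11)·8).
Therefore the extremal is
    y(x) = 2 cosh(sqrt(11) x) − 2 tanh(sqrt(11)·8) sinh(sqrt(11) x).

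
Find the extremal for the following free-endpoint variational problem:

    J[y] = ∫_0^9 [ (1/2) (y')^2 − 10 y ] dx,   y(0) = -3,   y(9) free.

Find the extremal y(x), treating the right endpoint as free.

The Lagrangian L = (1/2) (y')^2 − 10 y gives
    ∂L/∂y = −10,   ∂L/∂y' = y'.
Euler-Lagrange: d/dx(y') − (−10) = 0, i.e. y'' + 10 = 0, so
    y(x) = −(10/2) x^2 + C1 x + C2.
Fixed left endpoint y(0) = -3 ⇒ C2 = -3.
The right endpoint x = 9 is free, so the natural (transversality) condition is ∂L/∂y' |_{x=9} = 0, i.e. y'(9) = 0.
Compute y'(x) = −10 x + C1, so y'(9) = −90 + C1 = 0 ⇒ C1 = 90.
Therefore the extremal is
    y(x) = −5 x^2 + 90 x − 3.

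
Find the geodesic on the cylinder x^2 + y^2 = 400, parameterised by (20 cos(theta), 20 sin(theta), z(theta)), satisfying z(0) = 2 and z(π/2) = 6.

Parameterise the cylinder of radius R = 20 as
    r(θ) = (20 cos θ, 20 sin θ, z(θ)).
The arc-length element is
    ds = sqrt(400 + (dz/dθ)^2) dθ,
so the Lagrangian is L = sqrt(400 + z'^2).
L depends on z' only, not on z or θ, so ∂L/∂z = 0 and
    ∂L/∂z' = z' / sqrt(400 + z'^2).
The Euler-Lagrange equation gives
    d/dθ( z' / sqrt(400 + z'^2) ) = 0,
so z' is constant. Integrating once:
    z(θ) = a θ + b,
a helix on the cylinder (a straight line when the cylinder is unrolled). The constants a, b are determined by the endpoint conditions.
With endpoint conditions z(0) = 2 and z(π/2) = 6: from z(0) = b we get b = 2, and a·π/2 + 2 = 6 gives a = 8/π, so
    z(θ) = (8/π) θ + 2.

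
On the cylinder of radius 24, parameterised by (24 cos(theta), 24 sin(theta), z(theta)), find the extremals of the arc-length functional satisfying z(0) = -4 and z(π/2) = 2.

Parameterise the cylinder of radius R = 24 as
    r(θ) = (24 cos θ, 24 sin θ, z(θ)).
The arc-length element is
    ds = sqrt(576 + (dz/dθ)^2) dθ,
so the Lagrangian is L = sqrt(576 + z'^2).
L depends on z' only, not on z or θ, so ∂L/∂z = 0 and
    ∂L/∂z' = z' / sqrt(576 + z'^2).
The Euler-Lagrange equation gives
    d/dθ( z' / sqrt(576 + z'^2) ) = 0,
so z' is constant. Integrating once:
    z(θ) = a θ + b,
a helix on the cylinder (a straight line when the cylinder is unrolled). The constants a, b are determined by the endpoint conditions.
With endpoint conditions z(0) = -4 and z(π/2) = 2: from z(0) = b we get b = -4, and a·π/2 + -4 = 2 gives a = 12/π, so
    z(θ) = (12/π) θ − 4.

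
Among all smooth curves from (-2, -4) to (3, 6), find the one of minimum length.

Arc-length functional: J[y] = ∫ sqrt(1 + (y')^2) dx.
Lagrangian L = sqrt(1 + (y')^2) has no explicit y dependence, so ∂L/∂y = 0 and the Euler-Lagrange equation gives
    d/dx( y' / sqrt(1 + (y')^2) ) = 0  ⇒  y' / sqrt(1 + (y')^2) = const.
Hence y' is constant, so y(x) is affine.
Fitting the endpoints (-2, -4) and (3, 6):
    slope m = (6 − (-4)) / (3 − (-2)) = 2,
    intercept c = (-4) − m·(-2) = 0.
Extremal: y(x) = 2 x.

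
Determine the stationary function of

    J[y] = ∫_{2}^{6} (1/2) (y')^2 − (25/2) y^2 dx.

The Lagrangian is L = (1/2) (y')^2 − (25/2) y^2.
Compute ∂L/∂y = -25y, ∂L/∂y' = y'.
The Euler-Lagrange equation d/dx(∂L/∂y') − ∂L/∂y = 0 reduces to
    y'' + 25 y = 0.
Its general solution is
    y(x) = A sin(5x) + B cos(5x),
with A, B fixed by the endpoint conditions.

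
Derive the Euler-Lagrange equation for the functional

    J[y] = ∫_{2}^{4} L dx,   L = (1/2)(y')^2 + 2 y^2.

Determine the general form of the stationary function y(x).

The Lagrangian is L = (1/2)(y')^2 + 2 y^2.
∂L/∂y = 4y.
∂L/∂y' = y'.
The Euler-Lagrange equation d/dx(∂L/∂y') − ∂L/∂y = 0 becomes:
    y'' - 4 y = 0
General solution: y(x) = A e^(2x) + B e^(-2x), where A and B are arbitrary constants fixed by the endpoint conditions.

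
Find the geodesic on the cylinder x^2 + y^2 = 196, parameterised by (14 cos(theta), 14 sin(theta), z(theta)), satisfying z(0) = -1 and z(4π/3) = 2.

Parameterise the cylinder of radius R = 14 as
    r(θ) = (14 cos θ, 14 sin θ, z(θ)).
The arc-length element is
    ds = sqrt(196 + (dz/dθ)^2) dθ,
so the Lagrangian is L = sqrt(196 + z'^2).
L depends on z' only, not on z or θ, so ∂L/∂z = 0 and
    ∂L/∂z' = z' / sqrt(196 + z'^2).
The Euler-Lagrange equation gives
    d/dθ( z' / sqrt(196 + z'^2) ) = 0,
so z' is constant. Integrating once:
    z(θ) = a θ + b,
a helix on the cylinder (a straight line when the cylinder is unrolled). The constants a, b are determined by the endpoint conditions.
With endpoint conditions z(0) = -1 and z(4π/3) = 2: from z(0) = b we get b = -1, and a·4π/3 + -1 = 2 gives a = 9/(4π), so
    z(θ) = (9/(4π)) θ − 1.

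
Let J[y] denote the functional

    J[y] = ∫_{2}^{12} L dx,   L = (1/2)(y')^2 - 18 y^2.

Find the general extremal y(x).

The Lagrangian is L = (1/2)(y')^2 - 18 y^2.
∂L/∂y = -36y.
∂L/∂y' = y'.
The Euler-Lagrange equation d/dx(∂L/∂y') − ∂L/∂y = 0 becomes:
    y'' + 36 y = 0
General solution: y(x) = A sin(6x) + B cos(6x), where A and B are arbitrary constants fixed by the endpoint conditions.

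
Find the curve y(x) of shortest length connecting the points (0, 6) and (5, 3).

Arc-length functional: J[y] = ∫ sqrt(1 + (y')^2) dx.
Lagrangian L = sqrt(1 + (y')^2) has no explicit y dependence, so ∂L/∂y = 0 and the Euler-Lagrange equation gives
    d/dx( y' / sqrt(1 + (y')^2) ) = 0  ⇒  y' / sqrt(1 + (y')^2) = const.
Hence y' is constant, so y(x) is affine.
Fitting the endpoints (0, 6) and (5, 3):
    slope m = (3 − 6) / (5 − 0) = -3/5,
    intercept c = 6 − m·0 = 6.
Extremal: y(x) = (-3/5) x + 6.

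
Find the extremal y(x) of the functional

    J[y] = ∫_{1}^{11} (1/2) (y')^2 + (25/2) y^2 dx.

The Lagrangian is L = (1/2) (y')^2 + (25/2) y^2.
Compute ∂L/∂y = 25y, ∂L/∂y' = y'.
The Euler-Lagrange equation d/dx(∂L/∂y') − ∂L/∂y = 0 reduces to
    y'' − 25 y = 0.
Its general solution is
    y(x) = A e^(5x) + B e^(−5x),
with A, B fixed by the endpoint conditions.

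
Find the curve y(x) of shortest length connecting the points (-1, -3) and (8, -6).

Arc-length functional: J[y] = ∫ sqrt(1 + (y')^2) dx.
Lagrangian L = sqrt(1 + (y')^2) has no explicit y dependence, so ∂L/∂y = 0 and the Euler-Lagrange equation gives
    d/dx( y' / sqrt(1 + (y')^2) ) = 0  ⇒  y' / sqrt(1 + (y')^2) = const.
Hence y' is constant, so y(x) is affine.
Fitting the endpoints (-1, -3) and (8, -6):
    slope m = ((-6) − (-3)) / (8 − (-1)) = -1/3,
    intercept c = (-3) − m·(-1) = -10/3.
Extremal: y(x) = (-1/3) x - 10/3.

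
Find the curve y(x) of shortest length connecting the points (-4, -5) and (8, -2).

Arc-length functional: J[y] = ∫ sqrt(1 + (y')^2) dx.
Lagrangian L = sqrt(1 + (y')^2) has no explicit y dependence, so ∂L/∂y = 0 and the Euler-Lagrange equation gives
    d/dx( y' / sqrt(1 + (y')^2) ) = 0  ⇒  y' / sqrt(1 + (y')^2) = const.
Hence y' is constant, so y(x) is affine.
Fitting the endpoints (-4, -5) and (8, -2):
    slope m = ((-2) − (-5)) / (8 − (-4)) = 1/4,
    intercept c = (-5) − m·(-4) = -4.
Extremal: y(x) = (1/4) x - 4.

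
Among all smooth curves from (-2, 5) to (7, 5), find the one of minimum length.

Arc-length functional: J[y] = ∫ sqrt(1 + (y')^2) dx.
Lagrangian L = sqrt(1 + (y')^2) has no explicit y dependence, so ∂L/∂y = 0 and the Euler-Lagrange equation gives
    d/dx( y' / sqrt(1 + (y')^2) ) = 0  ⇒  y' / sqrt(1 + (y')^2) = const.
Hence y' is constant, so y(x) is affine.
Fitting the endpoints (-2, 5) and (7, 5):
    slope m = (5 − 5) / (7 − (-2)) = 0,
    intercept c = 5 − m·(-2) = 5.
Extremal: y(x) = 5.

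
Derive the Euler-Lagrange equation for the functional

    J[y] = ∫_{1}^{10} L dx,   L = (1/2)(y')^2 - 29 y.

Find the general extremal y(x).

The Lagrangian is L = (1/2)(y')^2 - 29 y.
∂L/∂y = -29.
∂L/∂y' = y'.
The Euler-Lagrange equation d/dx(∂L/∂y') − ∂L/∂y = 0 becomes:
    y'' + 29 = 0
General solution: y(x) = -(29/2) x^2 + A x + B, where A and B are arbitrary constants fixed by the endpoint conditions.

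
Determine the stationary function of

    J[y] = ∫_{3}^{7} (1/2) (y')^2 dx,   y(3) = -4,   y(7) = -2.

The Lagrangian is L = (1/2) (y')^2.
Compute ∂L/∂y = 0, ∂L/∂y' = y'.
The Euler-Lagrange equation d/dx(∂L/∂y') − ∂L/∂y = 0 reduces to
    y'' = 0.
Its general solution is
    y(x) = A x + B,
with A, B fixed by the endpoint conditions.
Applying the endpoint conditions y(3) = -4 and y(7) = -2: solve A·3 + B = -4 and A·7 + B = -2. Subtracting gives A(7 − 3) = -2 − -4, so A = 1/2, and B = -4 − A·3 = -11/2. Therefore
    y(x) = (1/2) x - 11/2.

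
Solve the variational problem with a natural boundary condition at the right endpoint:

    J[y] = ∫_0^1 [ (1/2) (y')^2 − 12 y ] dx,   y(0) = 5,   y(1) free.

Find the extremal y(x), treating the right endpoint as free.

The Lagrangian L = (1/2) (y')^2 − 12 y gives
    ∂L/∂y = −12,   ∂L/∂y' = y'.
Euler-Lagrange: d/dx(y') − (−12) = 0, i.e. y'' + 12 = 0, so
    y(x) = −(12/2) x^2 + C1 x + C2.
Fixed left endpoint y(0) = 5 ⇒ C2 = 5.
The right endpoint x = 1 is free, so the natural (transversality) condition is ∂L/∂y' |_{x=1} = 0, i.e. y'(1) = 0.
Compute y'(x) = −12 x + C1, so y'(1) = −12 + C1 = 0 ⇒ C1 = 12.
Therefore the extremal is
    y(x) = −6 x^2 + 12 x + 5.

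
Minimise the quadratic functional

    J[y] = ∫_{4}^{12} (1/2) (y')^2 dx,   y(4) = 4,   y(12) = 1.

The Lagrangian is L = (1/2) (y')^2.
Compute ∂L/∂y = 0, ∂L/∂y' = y'.
The Euler-Lagrange equation d/dx(∂L/∂y') − ∂L/∂y = 0 reduces to
    y'' = 0.
Its general solution is
    y(x) = A x + B,
with A, B fixed by the endpoint conditions.
Applying the endpoint conditions y(4) = 4 and y(12) = 1: solve A·4 + B = 4 and A·12 + B = 1. Subtracting gives A(12 − 4) = 1 − 4, so A = -3/8, and B = 4 − A·4 = 11/2. Therefore
    y(x) = (-3/8) x + 11/2.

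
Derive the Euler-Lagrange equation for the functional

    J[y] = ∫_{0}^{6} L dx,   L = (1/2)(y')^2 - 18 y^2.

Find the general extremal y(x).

The Lagrangian is L = (1/2)(y')^2 - 18 y^2.
∂L/∂y = -36y.
∂L/∂y' = y'.
The Euler-Lagrange equation d/dx(∂L/∂y') − ∂L/∂y = 0 becomes:
    y'' + 36 y = 0
General solution: y(x) = A sin(6x) + B cos(6x), where A and B are arbitrary constants fixed by the endpoint conditions.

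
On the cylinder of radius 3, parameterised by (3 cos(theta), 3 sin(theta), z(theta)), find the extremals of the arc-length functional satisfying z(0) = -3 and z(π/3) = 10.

Parameterise the cylinder of radius R = 3 as
    r(θ) = (3 cos θ, 3 sin θ, z(θ)).
The arc-length element is
    ds = sqrt(9 + (dz/dθ)^2) dθ,
so the Lagrangian is L = sqrt(9 + z'^2).
L depends on z' only, not on z or θ, so ∂L/∂z = 0 and
    ∂L/∂z' = z' / sqrt(9 + z'^2).
The Euler-Lagrange equation gives
    d/dθ( z' / sqrt(9 + z'^2) ) = 0,
so z' is constant. Integrating once:
    z(θ) = a θ + b,
a helix on the cylinder (a straight line when the cylinder is unrolled). The constants a, b are determined by the endpoint conditions.
With endpoint conditions z(0) = -3 and z(π/3) = 10: from z(0) = b we get b = -3, and a·π/3 + -3 = 10 gives a = 39/π, so
    z(θ) = (39/π) θ − 3.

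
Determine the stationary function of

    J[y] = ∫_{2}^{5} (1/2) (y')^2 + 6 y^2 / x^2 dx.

The Lagrangian is L = (1/2) (y')^2 + 6 y^2 / x^2.
Compute ∂L/∂y = 12y/x^2, ∂L/∂y' = y'.
The Euler-Lagrange equation d/dx(∂L/∂y') − ∂L/∂y = 0 reduces to
    y'' − 12/x^2 · y = 0  (x > 0).
Its general solution is
    y(x) = A x^4 + B x^(-3),
with A, B fixed by the endpoint conditions.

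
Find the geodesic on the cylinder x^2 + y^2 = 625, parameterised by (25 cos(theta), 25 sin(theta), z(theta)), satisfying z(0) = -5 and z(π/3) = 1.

Parameterise the cylinder of radius R = 25 as
    r(θ) = (25 cos θ, 25 sin θ, z(θ)).
The arc-length element is
    ds = sqrt(625 + (dz/dθ)^2) dθ,
so the Lagrangian is L = sqrt(625 + z'^2).
L depends on z' only, not on z or θ, so ∂L/∂z = 0 and
    ∂L/∂z' = z' / sqrt(625 + z'^2).
The Euler-Lagrange equation gives
    d/dθ( z' / sqrt(625 + z'^2) ) = 0,
so z' is constant. Integrating once:
    z(θ) = a θ + b,
a helix on the cylinder (a straight line when the cylinder is unrolled). The constants a, b are determined by the endpoint conditions.
With endpoint conditions z(0) = -5 and z(π/3) = 1: from z(0) = b we get b = -5, and a·π/3 + -5 = 1 gives a = 18/π, so
    z(θ) = (18/π) θ − 5.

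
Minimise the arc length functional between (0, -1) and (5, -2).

Arc-length functional: J[y] = ∫ sqrt(1 + (y')^2) dx.
Lagrangian L = sqrt(1 + (y')^2) has no explicit y dependence, so ∂L/∂y = 0 and the Euler-Lagrange equation gives
    d/dx( y' / sqrt(1 + (y')^2) ) = 0  ⇒  y' / sqrt(1 + (y')^2) = const.
Hence y' is constant, so y(x) is affine.
Fitting the endpoints (0, -1) and (5, -2):
    slope m = ((-2) − (-1)) / (5 − 0) = -1/5,
    intercept c = (-1) − m·0 = -1.
Extremal: y(x) = (-1/5) x - 1.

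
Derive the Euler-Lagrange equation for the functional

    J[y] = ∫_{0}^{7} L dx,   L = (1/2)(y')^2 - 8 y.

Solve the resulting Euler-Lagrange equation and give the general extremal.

The Lagrangian is L = (1/2)(y')^2 - 8 y.
∂L/∂y = -8.
∂L/∂y' = y'.
The Euler-Lagrange equation d/dx(∂L/∂y') − ∂L/∂y = 0 becomes:
    y'' + 8 = 0
General solution: y(x) = -4 x^2 + A x + B, where A and B are arbitrary constants fixed by the endpoint conditions.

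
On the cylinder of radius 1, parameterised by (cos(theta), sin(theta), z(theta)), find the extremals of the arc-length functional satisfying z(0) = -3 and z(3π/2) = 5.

Parameterise the cylinder of radius R = 1 as
    r(θ) = (cos θ, sin θ, z(θ)).
The arc-length element is
    ds = sqrt(1 + (dz/dθ)^2) dθ,
so the Lagrangian is L = sqrt(1 + z'^2).
L depends on z' only, not on z or θ, so ∂L/∂z = 0 and
    ∂L/∂z' = z' / sqrt(1 + z'^2).
The Euler-Lagrange equation gives
    d/dθ( z' / sqrt(1 + z'^2) ) = 0,
so z' is constant. Integrating once:
    z(θ) = a θ + b,
a helix on the cylinder (a straight line when the cylinder is unrolled). The constants a, b are determined by the endpoint conditions.
With endpoint conditions z(0) = -3 and z(3π/2) = 5: from z(0) = b we get b = -3, and a·3π/2 + -3 = 5 gives a = 16/(3π), so
    z(θ) = (16/(3π)) θ − 3.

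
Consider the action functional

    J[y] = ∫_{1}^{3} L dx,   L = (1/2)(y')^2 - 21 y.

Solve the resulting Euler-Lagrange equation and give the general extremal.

The Lagrangian is L = (1/2)(y')^2 - 21 y.
∂L/∂y = -21.
∂L/∂y' = y'.
The Euler-Lagrange equation d/dx(∂L/∂y') − ∂L/∂y = 0 becomes:
    y'' + 21 = 0
General solution: y(x) = -(21/2) x^2 + A x + B, where A and B are arbitrary constants fixed by the endpoint conditions.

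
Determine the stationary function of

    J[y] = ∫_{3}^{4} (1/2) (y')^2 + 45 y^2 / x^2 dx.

The Lagrangian is L = (1/2) (y')^2 + 45 y^2 / x^2.
Compute ∂L/∂y = 90y/x^2, ∂L/∂y' = y'.
The Euler-Lagrange equation d/dx(∂L/∂y') − ∂L/∂y = 0 reduces to
    y'' − 90/x^2 · y = 0  (x > 0).
Its general solution is
    y(x) = A x^10 + B x^(-9),
with A, B fixed by the endpoint conditions.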